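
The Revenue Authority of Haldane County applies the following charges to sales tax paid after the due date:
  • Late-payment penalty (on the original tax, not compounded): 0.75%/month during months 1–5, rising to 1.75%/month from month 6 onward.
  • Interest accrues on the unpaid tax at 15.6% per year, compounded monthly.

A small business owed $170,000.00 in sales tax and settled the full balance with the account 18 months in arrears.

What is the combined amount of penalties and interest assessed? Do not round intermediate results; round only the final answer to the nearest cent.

$89,545.87

Penalty, months 1–5: 5 × 0.75% × $170,000.00 = $6,375.00
Penalty, months 6–18: 13 × 1.75% × $170,000.00 = $38,675.00
Interest (15.6%/yr ÷ 12 = 1.3%/month): $170,000.00 × ((1 + 0.013)^18 − 1) = $44,495.8717…
Penalties + interest = $45,050.0000 + $44,495.8717… = $89,545.87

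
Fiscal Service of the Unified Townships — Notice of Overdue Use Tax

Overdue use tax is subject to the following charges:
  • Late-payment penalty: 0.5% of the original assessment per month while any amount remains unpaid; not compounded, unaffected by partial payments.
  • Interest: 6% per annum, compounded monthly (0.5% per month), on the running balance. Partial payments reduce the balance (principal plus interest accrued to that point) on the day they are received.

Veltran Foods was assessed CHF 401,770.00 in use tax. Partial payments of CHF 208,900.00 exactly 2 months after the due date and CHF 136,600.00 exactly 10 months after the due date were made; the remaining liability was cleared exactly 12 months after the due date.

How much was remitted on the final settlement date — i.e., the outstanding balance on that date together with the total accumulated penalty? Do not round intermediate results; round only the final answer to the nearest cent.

Balance at month 2: CHF 401,770.0000 × (1 + 0.005)^2 = CHF 405,797.7443…
After CHF 208,900.00 payment: CHF 405,797.7443… − CHF 208,900.00 = CHF 196,897.7443…
Balance at month 10: CHF 196,897.7443… × (1 + 0.005)^8 = CHF 204,912.8694…
After CHF 136,600.00 payment: CHF 204,912.8694… − CHF 136,600.00 = CHF 68,312.8694…
Balance at month 12: CHF 68,312.8694… × (1 + 0.005)^2 = CHF 68,997.7059…
Penalty: 12 × 0.5% × CHF 401,770.00 = CHF 24,106.20
Final settlement = outstanding balance + penalty = CHF 68,997.7059… + CHF 24,106.20 = CHF 93,103.91

CHF 93,103.91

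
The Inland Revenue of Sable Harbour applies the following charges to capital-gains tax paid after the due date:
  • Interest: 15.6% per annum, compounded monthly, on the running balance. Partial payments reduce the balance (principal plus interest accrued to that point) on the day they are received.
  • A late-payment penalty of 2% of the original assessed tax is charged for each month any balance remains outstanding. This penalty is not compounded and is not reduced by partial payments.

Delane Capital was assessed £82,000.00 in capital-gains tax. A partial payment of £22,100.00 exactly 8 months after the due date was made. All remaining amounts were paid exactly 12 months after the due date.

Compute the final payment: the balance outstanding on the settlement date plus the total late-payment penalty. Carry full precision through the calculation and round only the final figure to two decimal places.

£92,155.64

Monthly rate = 15.6% ÷ 12 = 1.3%
Balance at month 8: £82,000.0000 × (1 + 0.013)^8 = £90,926.2783…
After £22,100.00 payment: £90,926.2783… − £22,100.00 = £68,826.2783…
Balance at month 12: £68,826.2783… × (1 + 0.013)^4 = £72,475.6414…
Penalty: 12 × 2% × £82,000.00 = £19,680.00
Final settlement = outstanding balance + penalty = £72,475.6414… + £19,680.00 = £92,155.64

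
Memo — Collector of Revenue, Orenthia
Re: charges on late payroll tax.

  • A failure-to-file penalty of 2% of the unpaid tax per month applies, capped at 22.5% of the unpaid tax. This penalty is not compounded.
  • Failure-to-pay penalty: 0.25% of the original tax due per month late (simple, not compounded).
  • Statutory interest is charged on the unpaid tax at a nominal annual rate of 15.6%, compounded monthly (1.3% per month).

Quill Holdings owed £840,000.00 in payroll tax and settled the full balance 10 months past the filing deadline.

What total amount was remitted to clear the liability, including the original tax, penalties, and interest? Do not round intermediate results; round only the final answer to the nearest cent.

Failure-to-file: 10 × 2% × £840,000.00 = £168,000.00 (under the 22.5% cap)
Failure-to-pay penalty = 0.25% × £840,000.00 × 10 mo = £21,000.00
Interest: £840,000.00 × ((1 + 0.013)^10 − 1) = £840,000.00 × 0.1378747… = £115,814.7752…
Total = £840,000.00 + £189,000.0000 + £115,814.7752… = £1,144,814.78

£1,144,814.78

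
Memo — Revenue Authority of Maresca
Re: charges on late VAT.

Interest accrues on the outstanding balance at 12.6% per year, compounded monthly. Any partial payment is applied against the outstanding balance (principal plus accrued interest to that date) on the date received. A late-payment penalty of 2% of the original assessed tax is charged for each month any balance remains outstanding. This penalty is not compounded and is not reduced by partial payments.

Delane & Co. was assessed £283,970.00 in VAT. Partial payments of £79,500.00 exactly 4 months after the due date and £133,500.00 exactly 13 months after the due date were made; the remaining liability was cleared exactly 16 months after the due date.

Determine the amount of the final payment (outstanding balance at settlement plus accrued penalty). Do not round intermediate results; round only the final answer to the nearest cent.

£198,629.04

Monthly rate = 12.6% ÷ 12 = 1.05%
Balance at month 4: £283,970.0000 × (1 + 0.0105)^4 = £296,085.9045…
After £79,500.00 payment: £296,085.9045… − £79,500.00 = £216,585.9045…
Balance at month 13: £216,585.9045… × (1 + 0.0105)^9 = £237,934.2981…
After £133,500.00 payment: £237,934.2981… − £133,500.00 = £104,434.2981…
Balance at month 16: £104,434.2981… × (1 + 0.0105)^3 = £107,758.6410…
Penalty: 16 × 2% × £283,970.00 = £90,870.40
Final settlement = outstanding balance + penalty = £107,758.6410… + £90,870.40 = £198,629.04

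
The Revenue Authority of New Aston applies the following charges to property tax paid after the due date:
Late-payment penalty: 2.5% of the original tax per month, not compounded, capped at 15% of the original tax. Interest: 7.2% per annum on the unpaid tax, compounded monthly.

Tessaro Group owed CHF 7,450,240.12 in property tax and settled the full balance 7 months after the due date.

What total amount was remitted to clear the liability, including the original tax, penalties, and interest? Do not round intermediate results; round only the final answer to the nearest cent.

Penalty (uncapped): 7 × 2.5% × CHF 7,450,240.12 = CHF 1,303,792.02…; cap = 15% × CHF 7,450,240.12 = CHF 1,117,536.02… → penalty = CHF 1,117,536.02…
Interest (7.2%/yr ÷ 12 = 0.6%/month): CHF 7,450,240.12 × ((1 + 0.006)^7 − 1) = CHF 318,599.1295…
Total = CHF 7,450,240.12 + CHF 1,117,536.0180 + CHF 318,599.1295… = CHF 8,886,375.27

CHF 8,886,375.27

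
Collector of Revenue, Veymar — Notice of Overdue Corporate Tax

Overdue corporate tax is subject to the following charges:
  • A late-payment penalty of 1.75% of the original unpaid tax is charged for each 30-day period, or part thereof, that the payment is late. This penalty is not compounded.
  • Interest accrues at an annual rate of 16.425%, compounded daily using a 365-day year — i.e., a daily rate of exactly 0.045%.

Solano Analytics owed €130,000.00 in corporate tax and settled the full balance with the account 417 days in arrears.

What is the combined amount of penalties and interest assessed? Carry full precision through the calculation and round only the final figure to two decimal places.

€58,676.84

Penalty periods: ⌈417/30⌉ = 14; penalty = 14 × 1.75% × €130,000.00 = €31,850.00
Interest: €130,000.00 × ((1 + 0.00045)^417 − 1) = €130,000.00 × 0.20636028… = €26,826.8361…
Penalties + interest = €31,850.0000 + €26,826.8361… = €58,676.84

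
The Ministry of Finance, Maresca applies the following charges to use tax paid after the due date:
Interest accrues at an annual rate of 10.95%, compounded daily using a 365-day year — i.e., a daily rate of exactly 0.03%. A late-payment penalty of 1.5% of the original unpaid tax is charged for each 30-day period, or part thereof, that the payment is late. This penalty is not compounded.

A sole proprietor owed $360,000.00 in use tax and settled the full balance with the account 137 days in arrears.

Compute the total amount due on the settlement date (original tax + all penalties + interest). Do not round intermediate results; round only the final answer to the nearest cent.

Penalty periods: ⌈137/30⌉ = 5; penalty = 5 × 1.5% × $360,000.00 = $27,000.00
Interest: $360,000.00 × ((1 + 0.0003)^137 − 1) = $360,000.00 × 0.04194987… = $15,101.9545…
Total = $360,000.00 + $27,000.0000 + $15,101.9545… = $402,101.95

$402,101.95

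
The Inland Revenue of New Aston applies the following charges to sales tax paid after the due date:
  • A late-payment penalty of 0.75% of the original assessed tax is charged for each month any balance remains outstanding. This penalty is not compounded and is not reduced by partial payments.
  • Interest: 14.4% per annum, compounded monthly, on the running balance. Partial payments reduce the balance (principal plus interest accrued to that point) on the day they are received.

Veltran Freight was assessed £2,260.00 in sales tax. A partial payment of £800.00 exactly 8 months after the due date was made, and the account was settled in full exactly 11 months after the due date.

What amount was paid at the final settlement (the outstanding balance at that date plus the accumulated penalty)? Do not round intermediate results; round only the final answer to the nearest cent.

£1,934.18

Monthly rate = 14.4% ÷ 12 = 1.2%
Balance at month 8: £2,260.0000 × (1 + 0.012)^8 = £2,486.2943…
After £800.00 payment: £2,486.2943… − £800.00 = £1,686.2943…
Balance at month 11: £1,686.2943… × (1 + 0.012)^3 = £1,747.7323…
Penalty: 11 × 0.75% × £2,260.00 = £186.45
Final settlement = outstanding balance + penalty = £1,747.7323… + £186.45 = £1,934.18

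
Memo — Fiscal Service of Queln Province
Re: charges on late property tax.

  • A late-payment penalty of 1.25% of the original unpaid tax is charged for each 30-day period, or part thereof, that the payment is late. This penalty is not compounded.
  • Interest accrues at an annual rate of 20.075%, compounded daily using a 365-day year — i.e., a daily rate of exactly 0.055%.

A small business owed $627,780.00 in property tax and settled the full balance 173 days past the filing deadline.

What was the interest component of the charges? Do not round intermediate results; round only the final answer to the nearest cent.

$62,649.34

Interest: $627,780.00 × ((1 + 0.00055)^173 − 1) = $627,780.00 × 0.09979505… = $62,649.3359…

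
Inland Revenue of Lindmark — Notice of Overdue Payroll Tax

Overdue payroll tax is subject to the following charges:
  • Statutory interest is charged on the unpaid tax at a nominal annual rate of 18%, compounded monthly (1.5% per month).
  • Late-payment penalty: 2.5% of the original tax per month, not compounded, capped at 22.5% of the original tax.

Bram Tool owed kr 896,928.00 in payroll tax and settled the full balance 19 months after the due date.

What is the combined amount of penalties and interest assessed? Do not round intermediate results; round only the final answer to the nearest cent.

Penalty (uncapped): 19 × 2.5% × kr 896,928.00 = kr 426,040.80; cap = 22.5% × kr 896,928.00 = kr 201,808.80 → penalty = kr 201,808.80
Interest: kr 896,928.00 × ((1 + 0.015)^19 − 1) = kr 896,928.00 × 0.3269507… = kr 293,251.2781…
Penalties + interest = kr 201,808.8000 + kr 293,251.2781… = kr 495,060.08

kr 495,060.08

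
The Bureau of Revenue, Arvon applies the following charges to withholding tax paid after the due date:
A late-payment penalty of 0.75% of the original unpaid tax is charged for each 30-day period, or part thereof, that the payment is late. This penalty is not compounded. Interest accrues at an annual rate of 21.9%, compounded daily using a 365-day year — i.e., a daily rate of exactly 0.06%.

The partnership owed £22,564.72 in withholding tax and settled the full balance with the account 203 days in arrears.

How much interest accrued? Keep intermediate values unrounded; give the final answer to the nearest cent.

Interest: £22,564.72 × ((1 + 0.0006)^203 − 1) = £22,564.72 × 0.12948692… = £2,921.8360…

£2,921.84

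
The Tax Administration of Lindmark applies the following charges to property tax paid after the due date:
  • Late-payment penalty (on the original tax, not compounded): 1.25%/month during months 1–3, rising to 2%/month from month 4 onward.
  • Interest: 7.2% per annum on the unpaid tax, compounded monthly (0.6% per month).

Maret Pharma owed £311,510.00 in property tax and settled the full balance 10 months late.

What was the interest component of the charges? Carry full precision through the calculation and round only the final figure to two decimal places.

£19,203.41

Interest: £311,510.00 × ((1 + 0.006)^10 − 1) = £311,510.00 × 0.0616462… = £19,203.4059…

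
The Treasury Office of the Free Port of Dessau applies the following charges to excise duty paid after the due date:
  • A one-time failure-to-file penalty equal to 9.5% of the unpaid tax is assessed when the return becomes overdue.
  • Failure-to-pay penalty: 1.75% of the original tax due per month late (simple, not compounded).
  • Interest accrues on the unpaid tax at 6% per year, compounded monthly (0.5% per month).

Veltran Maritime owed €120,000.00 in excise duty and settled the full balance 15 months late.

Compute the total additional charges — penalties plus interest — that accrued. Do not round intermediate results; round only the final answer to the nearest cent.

Failure-to-file penalty: 9.5% × €120,000.00 = €11,400.00
Failure-to-pay penalty = 1.75% × €120,000.00 × 15 mo = €31,500.00
Interest: €120,000.00 × ((1 + 0.005)^15 − 1) = €120,000.00 × 0.0776827… = €9,321.9285…
Penalties + interest = €42,900.0000 + €9,321.9285… = €52,221.93

€52,221.93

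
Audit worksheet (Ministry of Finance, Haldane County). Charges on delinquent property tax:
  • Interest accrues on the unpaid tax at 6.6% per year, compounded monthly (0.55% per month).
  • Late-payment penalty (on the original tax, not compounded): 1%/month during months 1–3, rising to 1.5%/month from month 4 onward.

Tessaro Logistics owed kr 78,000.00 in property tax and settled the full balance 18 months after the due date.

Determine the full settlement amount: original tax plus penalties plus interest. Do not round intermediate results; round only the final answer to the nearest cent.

kr 105,983.81

Penalty, months 1–3: 3 × 1% × kr 78,000.00 = kr 2,340.00
Penalty, months 4–18: 15 × 1.5% × kr 78,000.00 = kr 17,550.00
Interest: kr 78,000.00 × ((1 + 0.0055)^18 − 1) = kr 78,000.00 × 0.1037669… = kr 8,093.8147…
Total = kr 78,000.00 + kr 19,890.0000 + kr 8,093.8147… = kr 105,983.81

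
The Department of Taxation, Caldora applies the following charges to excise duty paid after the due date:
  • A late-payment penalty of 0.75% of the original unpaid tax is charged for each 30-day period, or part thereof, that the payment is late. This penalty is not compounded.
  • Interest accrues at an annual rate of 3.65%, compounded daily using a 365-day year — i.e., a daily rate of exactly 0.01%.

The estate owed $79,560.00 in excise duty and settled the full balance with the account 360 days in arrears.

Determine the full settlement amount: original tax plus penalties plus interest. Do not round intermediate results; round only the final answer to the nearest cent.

$89,636.59

Penalty periods: ⌈360/30⌉ = 12; penalty = 12 × 0.75% × $79,560.00 = $7,160.40
Interest: $79,560.00 × ((1 + 0.0001)^360 − 1) = $79,560.00 × 0.03665398… = $2,916.1907…
Total = $79,560.00 + $7,160.4000 + $2,916.1907… = $89,636.59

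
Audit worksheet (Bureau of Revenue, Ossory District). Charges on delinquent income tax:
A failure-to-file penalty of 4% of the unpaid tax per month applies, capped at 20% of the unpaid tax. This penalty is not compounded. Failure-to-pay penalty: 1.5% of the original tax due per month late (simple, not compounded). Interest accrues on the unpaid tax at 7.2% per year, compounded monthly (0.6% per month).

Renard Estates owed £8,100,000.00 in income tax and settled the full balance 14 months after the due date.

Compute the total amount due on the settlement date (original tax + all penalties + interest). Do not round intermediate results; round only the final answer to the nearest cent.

Failure-to-file: 14 × 4% × £8,100,000.00 = £4,536,000.00, capped at 20% × £8,100,000.00 = £1,620,000.00
Failure-to-pay penalty: 14 × 1.5% × £8,100,000.00 = £1,701,000.00
Interest: £8,100,000.00 × ((1 + 0.006)^14 − 1) = £8,100,000.00 × 0.0873559… = £707,583.0897…
Total = £8,100,000.00 + £3,321,000.0000 + £707,583.0897… = £12,128,583.09

£12,128,583.09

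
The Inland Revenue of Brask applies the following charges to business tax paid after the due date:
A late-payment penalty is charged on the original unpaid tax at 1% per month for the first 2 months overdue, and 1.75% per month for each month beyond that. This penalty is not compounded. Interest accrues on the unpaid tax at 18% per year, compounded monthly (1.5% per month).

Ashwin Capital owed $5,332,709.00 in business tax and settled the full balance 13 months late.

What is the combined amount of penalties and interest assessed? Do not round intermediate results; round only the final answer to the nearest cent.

Penalty, months 1–2: 2 × 1% × $5,332,709.00 = $106,654.18
Penalty, months 3–13: 11 × 1.75% × $5,332,709.00 = $1,026,546.48…
Interest: $5,332,709.00 × ((1 + 0.015)^13 − 1) = $5,332,709.00 × 0.2135524… = $1,138,813.0403…
Penalties + interest = $1,133,200.6625 + $1,138,813.0403… = $2,272,013.70

$2,272,013.70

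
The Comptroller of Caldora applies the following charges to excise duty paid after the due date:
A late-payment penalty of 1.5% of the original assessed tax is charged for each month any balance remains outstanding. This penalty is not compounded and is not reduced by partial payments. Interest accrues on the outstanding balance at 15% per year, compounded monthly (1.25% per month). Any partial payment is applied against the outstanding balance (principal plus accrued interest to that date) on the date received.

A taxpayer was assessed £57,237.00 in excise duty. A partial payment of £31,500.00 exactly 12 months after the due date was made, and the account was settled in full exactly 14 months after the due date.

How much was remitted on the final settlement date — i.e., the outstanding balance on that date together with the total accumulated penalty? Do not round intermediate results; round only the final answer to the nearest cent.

£47,836.79

Balance at month 12: £57,237.0000 × (1 + 0.0125)^12 = £66,438.1063…
After £31,500.00 payment: £66,438.1063… − £31,500.00 = £34,938.1063…
Balance at month 14: £34,938.1063… × (1 + 0.0125)^2 = £35,817.0181…
Penalty: 14 × 1.5% × £57,237.00 = £12,019.77
Final settlement = outstanding balance + penalty = £35,817.0181… + £12,019.77 = £47,836.79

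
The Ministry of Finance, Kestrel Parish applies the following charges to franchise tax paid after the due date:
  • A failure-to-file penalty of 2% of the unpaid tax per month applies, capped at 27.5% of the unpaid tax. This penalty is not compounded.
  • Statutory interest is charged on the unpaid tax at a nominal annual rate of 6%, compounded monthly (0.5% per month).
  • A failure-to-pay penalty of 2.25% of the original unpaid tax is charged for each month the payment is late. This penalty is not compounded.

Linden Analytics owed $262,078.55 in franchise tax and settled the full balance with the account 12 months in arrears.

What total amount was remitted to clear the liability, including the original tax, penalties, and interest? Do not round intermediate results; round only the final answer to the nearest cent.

$411,903.04

Failure-to-file: 12 × 2% × $262,078.55 = $62,898.85… (under the 27.5% cap)
Failure-to-pay penalty = 2.25% × $262,078.55 × 12 mo = $70,761.21…
Interest: $262,078.55 × ((1 + 0.005)^12 − 1) = $262,078.55 × 0.0616778… = $16,164.4315…
Total = $262,078.55 + $133,660.0605 + $16,164.4315… = $411,903.04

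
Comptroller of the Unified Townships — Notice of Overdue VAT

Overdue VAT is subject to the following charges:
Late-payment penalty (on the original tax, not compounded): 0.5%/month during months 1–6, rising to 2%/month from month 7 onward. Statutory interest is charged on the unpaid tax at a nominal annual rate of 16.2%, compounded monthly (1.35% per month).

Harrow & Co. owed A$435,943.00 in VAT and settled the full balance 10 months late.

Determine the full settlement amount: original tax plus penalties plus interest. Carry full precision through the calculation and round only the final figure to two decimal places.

A$546,456.11

Penalty, months 1–6: 6 × 0.5% × A$435,943.00 = A$13,078.29
Penalty, months 7–10: 4 × 2% × A$435,943.00 = A$34,875.44
Interest: A$435,943.00 × ((1 + 0.0135)^10 − 1) = A$435,943.00 × 0.1435036… = A$62,559.3831…
Total = A$435,943.00 + A$47,953.7300 + A$62,559.3831… = A$546,456.11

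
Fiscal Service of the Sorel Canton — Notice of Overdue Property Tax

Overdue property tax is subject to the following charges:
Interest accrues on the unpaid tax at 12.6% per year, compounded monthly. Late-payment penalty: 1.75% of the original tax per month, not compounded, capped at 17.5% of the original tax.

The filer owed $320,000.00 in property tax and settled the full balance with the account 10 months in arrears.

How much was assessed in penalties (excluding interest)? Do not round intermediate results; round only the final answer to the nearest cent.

Penalty (uncapped): 10 × 1.75% × $320,000.00 = $56,000.00; cap = 17.5% × $320,000.00 = $56,000.00 → penalty = $56,000.00

$56,000.00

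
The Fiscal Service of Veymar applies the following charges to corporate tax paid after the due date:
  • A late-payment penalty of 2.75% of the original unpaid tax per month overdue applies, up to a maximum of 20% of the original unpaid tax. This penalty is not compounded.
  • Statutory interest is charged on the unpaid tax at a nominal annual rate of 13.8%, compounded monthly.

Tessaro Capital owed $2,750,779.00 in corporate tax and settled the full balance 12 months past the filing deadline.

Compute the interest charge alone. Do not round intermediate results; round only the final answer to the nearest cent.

$404,562.33

Interest (13.8%/yr ÷ 12 = 1.15%/month): $2,750,779.00 × ((1 + 0.0115)^12 − 1) = $404,562.3258…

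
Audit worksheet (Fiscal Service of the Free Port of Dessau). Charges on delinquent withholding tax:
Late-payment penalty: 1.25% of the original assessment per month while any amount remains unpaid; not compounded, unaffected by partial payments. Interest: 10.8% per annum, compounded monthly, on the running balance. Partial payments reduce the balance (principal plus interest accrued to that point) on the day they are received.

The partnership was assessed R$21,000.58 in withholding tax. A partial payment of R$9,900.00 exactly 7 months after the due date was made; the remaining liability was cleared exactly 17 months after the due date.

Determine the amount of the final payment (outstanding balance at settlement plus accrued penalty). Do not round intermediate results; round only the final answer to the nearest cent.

Monthly rate = 10.8% ÷ 12 = 0.9%
Balance at month 7: R$21,000.5800 × (1 + 0.009)^7 = R$22,359.8792…
After R$9,900.00 payment: R$22,359.8792… − R$9,900.00 = R$12,459.8792…
Balance at month 17: R$12,459.8792… × (1 + 0.009)^10 = R$13,627.7919…
Penalty: 17 × 1.25% × R$21,000.58 = R$4,462.62…
Final settlement = outstanding balance + penalty = R$13,627.7919… + R$4,462.62… = R$18,090.42

R$18,090.42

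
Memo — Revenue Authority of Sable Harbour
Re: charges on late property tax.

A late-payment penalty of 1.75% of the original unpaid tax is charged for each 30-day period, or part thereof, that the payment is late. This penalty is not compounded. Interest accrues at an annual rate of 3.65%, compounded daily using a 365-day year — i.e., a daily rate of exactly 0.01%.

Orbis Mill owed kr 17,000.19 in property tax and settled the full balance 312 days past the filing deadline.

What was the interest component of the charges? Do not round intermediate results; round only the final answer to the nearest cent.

Interest: kr 17,000.19 × ((1 + 0.0001)^312 − 1) = kr 17,000.19 × 0.03169021… = kr 538.7396…

kr 538.74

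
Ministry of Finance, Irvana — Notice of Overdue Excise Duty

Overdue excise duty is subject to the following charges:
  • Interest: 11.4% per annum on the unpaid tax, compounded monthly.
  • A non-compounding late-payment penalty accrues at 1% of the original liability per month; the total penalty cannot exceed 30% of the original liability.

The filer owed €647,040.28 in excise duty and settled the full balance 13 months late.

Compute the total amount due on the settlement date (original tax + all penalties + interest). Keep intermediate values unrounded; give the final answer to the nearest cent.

€815,782.32

Penalty: 13 × 1% × €647,040.28 = €84,115.24… (below the 30% cap of €194,112.08…)
Interest (11.4%/yr ÷ 12 = 0.95%/month): €647,040.28 × ((1 + 0.0095)^13 − 1) = €84,626.8083…
Total = €647,040.28 + €84,115.2364 + €84,626.8083… = €815,782.32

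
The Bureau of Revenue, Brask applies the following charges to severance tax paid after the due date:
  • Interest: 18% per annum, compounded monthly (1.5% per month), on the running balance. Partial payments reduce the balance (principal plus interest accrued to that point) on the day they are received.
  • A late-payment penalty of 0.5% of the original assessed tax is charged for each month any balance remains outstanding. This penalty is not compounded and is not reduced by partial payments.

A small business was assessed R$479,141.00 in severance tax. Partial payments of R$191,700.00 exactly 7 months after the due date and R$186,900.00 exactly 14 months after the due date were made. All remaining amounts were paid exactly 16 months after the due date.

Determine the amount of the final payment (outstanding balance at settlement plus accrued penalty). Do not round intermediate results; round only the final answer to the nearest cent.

Balance at month 7: R$479,141.0000 × (1 + 0.015)^7 = R$531,772.2014…
After R$191,700.00 payment: R$531,772.2014… − R$191,700.00 = R$340,072.2014…
Balance at month 14: R$340,072.2014… × (1 + 0.015)^7 = R$377,427.4028…
After R$186,900.00 payment: R$377,427.4028… − R$186,900.00 = R$190,527.4028…
Balance at month 16: R$190,527.4028… × (1 + 0.015)^2 = R$196,286.0935…
Penalty: 16 × 0.5% × R$479,141.00 = R$38,331.28
Final settlement = outstanding balance + penalty = R$196,286.0935… + R$38,331.28 = R$234,617.37

R$234,617.37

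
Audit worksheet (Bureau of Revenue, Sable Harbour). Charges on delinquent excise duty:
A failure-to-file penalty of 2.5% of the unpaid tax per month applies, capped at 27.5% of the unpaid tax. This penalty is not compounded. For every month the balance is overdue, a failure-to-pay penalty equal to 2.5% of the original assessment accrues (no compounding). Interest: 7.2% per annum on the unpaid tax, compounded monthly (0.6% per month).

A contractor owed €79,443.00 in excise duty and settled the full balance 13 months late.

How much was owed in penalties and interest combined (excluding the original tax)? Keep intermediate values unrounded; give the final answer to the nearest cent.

Failure-to-file: 13 × 2.5% × €79,443.00 = €25,818.98…, capped at 27.5% × €79,443.00 = €21,846.83…
Failure-to-pay penalty: 13 × 2.5% × €79,443.00 = €25,818.98…
Interest: €79,443.00 × ((1 + 0.006)^13 − 1) = €79,443.00 × 0.0808707… = €6,424.6120…
Penalties + interest = €47,665.8000 + €6,424.6120… = €54,090.41

€54,090.41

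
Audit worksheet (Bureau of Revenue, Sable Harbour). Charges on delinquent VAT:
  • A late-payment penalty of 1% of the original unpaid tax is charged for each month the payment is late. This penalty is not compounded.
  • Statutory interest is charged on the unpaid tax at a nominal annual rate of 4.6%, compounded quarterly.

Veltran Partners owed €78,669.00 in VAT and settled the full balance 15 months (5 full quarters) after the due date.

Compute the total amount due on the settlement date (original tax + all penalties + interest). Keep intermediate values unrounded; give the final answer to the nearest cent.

€95,098.06

Late-payment penalty: 15 × 1% × €78,669.00 = €11,800.35
Interest (4.6%/yr ÷ 4 = 1.15%/quarter): €78,669.00 × ((1 + 0.0115)^5 − 1) = €4,628.7106…
Total = €78,669.00 + €11,800.3500 + €4,628.7106… = €95,098.06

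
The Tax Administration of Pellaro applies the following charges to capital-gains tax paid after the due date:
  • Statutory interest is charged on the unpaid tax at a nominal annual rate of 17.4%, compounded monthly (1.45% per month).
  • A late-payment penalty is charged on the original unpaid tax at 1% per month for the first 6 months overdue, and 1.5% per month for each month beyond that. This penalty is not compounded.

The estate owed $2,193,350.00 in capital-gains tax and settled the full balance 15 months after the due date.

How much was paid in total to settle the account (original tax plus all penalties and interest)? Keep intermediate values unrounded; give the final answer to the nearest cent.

Penalty, months 1–6: 6 × 1% × $2,193,350.00 = $131,601.00
Penalty, months 7–15: 9 × 1.5% × $2,193,350.00 = $296,102.25
Interest: $2,193,350.00 × ((1 + 0.0145)^15 − 1) = $2,193,350.00 × 0.2410257… = $528,653.6895…
Total = $2,193,350.00 + $427,703.2500 + $528,653.6895… = $3,149,706.94

$3,149,706.94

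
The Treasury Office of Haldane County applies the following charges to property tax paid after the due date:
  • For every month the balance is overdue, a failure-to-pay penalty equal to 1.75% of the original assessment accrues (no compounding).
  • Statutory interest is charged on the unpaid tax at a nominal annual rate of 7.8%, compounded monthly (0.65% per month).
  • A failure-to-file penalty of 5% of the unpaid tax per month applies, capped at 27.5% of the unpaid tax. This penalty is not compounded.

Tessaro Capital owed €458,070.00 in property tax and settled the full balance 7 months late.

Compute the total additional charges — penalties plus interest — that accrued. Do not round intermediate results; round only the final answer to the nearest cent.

€203,335.86

Failure-to-file: 7 × 5% × €458,070.00 = €160,324.50, capped at 27.5% × €458,070.00 = €125,969.25
Failure-to-pay penalty: 7 × 1.75% × €458,070.00 = €56,113.58…
Interest: €458,070.00 × ((1 + 0.0065)^7 − 1) = €458,070.00 × 0.0463969… = €21,253.0392…
Penalties + interest = €182,082.8250 + €21,253.0392… = €203,335.86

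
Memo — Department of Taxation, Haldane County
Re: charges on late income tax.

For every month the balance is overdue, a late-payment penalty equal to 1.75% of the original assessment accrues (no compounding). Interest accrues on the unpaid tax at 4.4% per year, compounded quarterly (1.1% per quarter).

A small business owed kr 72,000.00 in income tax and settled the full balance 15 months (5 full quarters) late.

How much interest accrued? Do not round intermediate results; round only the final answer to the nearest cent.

Interest: kr 72,000.00 × ((1 + 0.011)^5 − 1) = kr 72,000.00 × 0.0562234… = kr 4,048.0836…

kr 4,048.08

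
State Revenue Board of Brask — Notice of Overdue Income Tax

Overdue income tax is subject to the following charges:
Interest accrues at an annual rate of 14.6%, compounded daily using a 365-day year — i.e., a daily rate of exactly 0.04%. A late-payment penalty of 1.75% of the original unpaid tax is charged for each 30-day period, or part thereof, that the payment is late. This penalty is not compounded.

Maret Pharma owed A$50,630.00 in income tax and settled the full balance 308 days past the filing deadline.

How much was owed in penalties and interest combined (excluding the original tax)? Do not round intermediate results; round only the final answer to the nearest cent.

Penalty periods: ⌈308/30⌉ = 11; penalty = 11 × 1.75% × A$50,630.00 = A$9,746.28…
Interest: A$50,630.00 × ((1 + 0.0004)^308 − 1) = A$50,630.00 × 0.13108276… = A$6,636.7200…
Penalties + interest = A$9,746.2750 + A$6,636.7200… = A$16,383.00

A$16,383.00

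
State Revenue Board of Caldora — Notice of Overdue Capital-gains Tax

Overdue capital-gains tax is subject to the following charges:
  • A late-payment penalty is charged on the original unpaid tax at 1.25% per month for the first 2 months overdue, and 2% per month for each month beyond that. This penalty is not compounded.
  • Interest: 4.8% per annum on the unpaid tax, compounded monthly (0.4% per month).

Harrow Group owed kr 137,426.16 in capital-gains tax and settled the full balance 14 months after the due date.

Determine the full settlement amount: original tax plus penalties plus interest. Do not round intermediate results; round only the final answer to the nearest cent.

Penalty, months 1–2: 2 × 1.25% × kr 137,426.16 = kr 3,435.65…
Penalty, months 3–14: 12 × 2% × kr 137,426.16 = kr 32,982.28…
Interest: kr 137,426.16 × ((1 + 0.004)^14 − 1) = kr 137,426.16 × 0.0574796… = kr 7,899.1944…
Total = kr 137,426.16 + kr 36,417.9324 + kr 7,899.1944… = kr 181,743.29

kr 181,743.29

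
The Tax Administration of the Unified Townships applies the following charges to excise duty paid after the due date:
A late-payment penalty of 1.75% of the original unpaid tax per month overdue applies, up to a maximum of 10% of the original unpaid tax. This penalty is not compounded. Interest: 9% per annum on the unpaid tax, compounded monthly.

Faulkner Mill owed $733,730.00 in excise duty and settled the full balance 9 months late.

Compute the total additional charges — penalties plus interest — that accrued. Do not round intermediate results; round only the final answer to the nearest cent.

Penalty (uncapped): 9 × 1.75% × $733,730.00 = $115,562.48…; cap = 10% × $733,730.00 = $73,373.00 → penalty = $73,373.00
Interest (9%/yr ÷ 12 = 0.75%/month): $733,730.00 × ((1 + 0.0075)^9 − 1) = $51,038.8745…
Penalties + interest = $73,373.0000 + $51,038.8745… = $124,411.87

$124,411.87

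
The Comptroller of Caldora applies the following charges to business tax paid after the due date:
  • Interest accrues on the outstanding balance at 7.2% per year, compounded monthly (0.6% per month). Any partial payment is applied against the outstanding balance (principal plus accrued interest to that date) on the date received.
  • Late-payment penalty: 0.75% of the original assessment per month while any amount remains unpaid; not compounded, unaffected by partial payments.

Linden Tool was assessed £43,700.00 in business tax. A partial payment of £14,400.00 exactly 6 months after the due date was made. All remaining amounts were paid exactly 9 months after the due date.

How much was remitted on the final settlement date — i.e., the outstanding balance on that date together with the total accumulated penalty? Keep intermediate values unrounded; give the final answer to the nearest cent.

Balance at month 6: £43,700.0000 × (1 + 0.006)^6 = £45,296.9876…
After £14,400.00 payment: £45,296.9876… − £14,400.00 = £30,896.9876…
Balance at month 9: £30,896.9876… × (1 + 0.006)^3 = £31,456.4770…
Penalty: 9 × 0.75% × £43,700.00 = £2,949.75
Final settlement = outstanding balance + penalty = £31,456.4770… + £2,949.75 = £34,406.23

£34,406.23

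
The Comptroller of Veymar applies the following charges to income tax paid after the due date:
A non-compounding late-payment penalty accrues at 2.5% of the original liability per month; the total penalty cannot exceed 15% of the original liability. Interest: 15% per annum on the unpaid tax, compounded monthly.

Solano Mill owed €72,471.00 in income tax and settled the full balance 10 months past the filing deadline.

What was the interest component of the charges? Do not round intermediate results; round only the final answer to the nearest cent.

Interest (15%/yr ÷ 12 = 1.25%/month): €72,471.00 × ((1 + 0.0125)^10 − 1) = €9,585.7993…

€9,585.80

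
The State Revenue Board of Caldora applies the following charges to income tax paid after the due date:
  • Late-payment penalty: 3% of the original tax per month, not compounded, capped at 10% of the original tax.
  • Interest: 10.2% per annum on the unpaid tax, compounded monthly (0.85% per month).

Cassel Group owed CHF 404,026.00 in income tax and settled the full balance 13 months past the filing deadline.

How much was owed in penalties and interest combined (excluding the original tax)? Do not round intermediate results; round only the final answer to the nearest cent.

CHF 87,396.86

Penalty (uncapped): 13 × 3% × CHF 404,026.00 = CHF 157,570.14; cap = 10% × CHF 404,026.00 = CHF 40,402.60 → penalty = CHF 40,402.60
Interest: CHF 404,026.00 × ((1 + 0.0085)^13 − 1) = CHF 404,026.00 × 0.1163149… = CHF 46,994.2558…
Penalties + interest = CHF 40,402.6000 + CHF 46,994.2558… = CHF 87,396.86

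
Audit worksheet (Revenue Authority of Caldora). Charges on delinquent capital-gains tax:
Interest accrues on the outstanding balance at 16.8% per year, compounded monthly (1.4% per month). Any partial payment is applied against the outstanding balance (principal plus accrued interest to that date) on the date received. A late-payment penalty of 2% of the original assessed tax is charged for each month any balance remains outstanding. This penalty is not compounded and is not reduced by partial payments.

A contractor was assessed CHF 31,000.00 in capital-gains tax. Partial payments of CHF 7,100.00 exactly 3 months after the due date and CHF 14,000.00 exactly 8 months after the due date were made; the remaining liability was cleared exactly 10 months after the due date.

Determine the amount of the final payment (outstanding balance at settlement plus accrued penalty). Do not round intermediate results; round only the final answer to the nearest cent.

Balance at month 3: CHF 31,000.0000 × (1 + 0.014)^3 = CHF 32,320.3131…
After CHF 7,100.00 payment: CHF 32,320.3131… − CHF 7,100.00 = CHF 25,220.3131…
Balance at month 8: CHF 25,220.3131… × (1 + 0.014)^5 = CHF 27,035.8637…
After CHF 14,000.00 payment: CHF 27,035.8637… − CHF 14,000.00 = CHF 13,035.8637…
Balance at month 10: CHF 13,035.8637… × (1 + 0.014)^2 = CHF 13,403.4229…
Penalty: 10 × 2% × CHF 31,000.00 = CHF 6,200.00
Final settlement = outstanding balance + penalty = CHF 13,403.4229… + CHF 6,200.00 = CHF 19,603.42

CHF 19,603.42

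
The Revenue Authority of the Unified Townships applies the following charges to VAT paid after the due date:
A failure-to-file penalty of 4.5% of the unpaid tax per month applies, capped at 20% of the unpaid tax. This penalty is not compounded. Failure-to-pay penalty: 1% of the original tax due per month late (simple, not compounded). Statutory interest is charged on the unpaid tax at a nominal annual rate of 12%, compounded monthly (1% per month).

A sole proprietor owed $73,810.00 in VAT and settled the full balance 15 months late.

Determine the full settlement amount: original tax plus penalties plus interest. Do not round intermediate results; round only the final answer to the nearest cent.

Failure-to-file: 15 × 4.5% × $73,810.00 = $49,821.75, capped at 20% × $73,810.00 = $14,762.00
Failure-to-pay penalty: 15 × 1% × $73,810.00 = $11,071.50
Interest: $73,810.00 × ((1 + 0.01)^15 − 1) = $73,810.00 × 0.1609690… = $11,881.1186…
Total = $73,810.00 + $25,833.5000 + $11,881.1186… = $111,524.62

$111,524.62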